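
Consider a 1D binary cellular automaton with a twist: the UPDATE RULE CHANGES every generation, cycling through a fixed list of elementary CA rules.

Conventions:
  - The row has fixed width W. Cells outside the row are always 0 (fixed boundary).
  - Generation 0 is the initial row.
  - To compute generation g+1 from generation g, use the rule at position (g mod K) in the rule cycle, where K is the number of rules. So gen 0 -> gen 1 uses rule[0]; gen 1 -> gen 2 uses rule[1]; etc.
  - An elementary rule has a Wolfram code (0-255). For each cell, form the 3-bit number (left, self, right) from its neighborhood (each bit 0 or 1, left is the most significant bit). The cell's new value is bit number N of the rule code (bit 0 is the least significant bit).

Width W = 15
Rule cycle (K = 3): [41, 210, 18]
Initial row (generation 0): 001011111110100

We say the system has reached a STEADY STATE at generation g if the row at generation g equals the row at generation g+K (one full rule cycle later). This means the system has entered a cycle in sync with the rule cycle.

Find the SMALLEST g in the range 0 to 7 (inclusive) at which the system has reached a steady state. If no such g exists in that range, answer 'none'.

Gen 0: 001011111110100
Gen 1 (rule 41): 100110000001001
Gen 2 (rule 210): 011011000010110
Gen 3 (rule 18): 100000100100001
Gen 4 (rule 41): 001110000001100
Gen 5 (rule 210): 010111000010110
Gen 6 (rule 18): 100000100100001
Gen 7 (rule 41): 001110000001100
Gen 8 (rule 210): 010111000010110
Gen 9 (rule 18): 100000100100001
Gen 10 (rule 41): 001110000001100

Answer: 3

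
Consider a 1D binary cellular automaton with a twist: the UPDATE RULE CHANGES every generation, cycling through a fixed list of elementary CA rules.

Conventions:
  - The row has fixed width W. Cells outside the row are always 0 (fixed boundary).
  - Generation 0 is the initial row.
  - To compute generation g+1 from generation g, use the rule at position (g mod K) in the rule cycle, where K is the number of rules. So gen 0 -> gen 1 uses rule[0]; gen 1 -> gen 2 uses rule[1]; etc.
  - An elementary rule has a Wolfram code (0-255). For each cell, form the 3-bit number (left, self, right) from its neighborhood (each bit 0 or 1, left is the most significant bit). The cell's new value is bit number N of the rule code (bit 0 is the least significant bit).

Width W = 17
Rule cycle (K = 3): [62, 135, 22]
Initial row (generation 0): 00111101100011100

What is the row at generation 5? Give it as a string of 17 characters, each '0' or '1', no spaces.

Gen 0: 00111101100011100
Gen 1 (rule 62): 01100011010110010
Gen 2 (rule 135): 10001100010000110
Gen 3 (rule 22): 11010010111001001
Gen 4 (rule 62): 10111111100111111
Gen 5 (rule 135): 10011111001011110

Answer: 10011111001011110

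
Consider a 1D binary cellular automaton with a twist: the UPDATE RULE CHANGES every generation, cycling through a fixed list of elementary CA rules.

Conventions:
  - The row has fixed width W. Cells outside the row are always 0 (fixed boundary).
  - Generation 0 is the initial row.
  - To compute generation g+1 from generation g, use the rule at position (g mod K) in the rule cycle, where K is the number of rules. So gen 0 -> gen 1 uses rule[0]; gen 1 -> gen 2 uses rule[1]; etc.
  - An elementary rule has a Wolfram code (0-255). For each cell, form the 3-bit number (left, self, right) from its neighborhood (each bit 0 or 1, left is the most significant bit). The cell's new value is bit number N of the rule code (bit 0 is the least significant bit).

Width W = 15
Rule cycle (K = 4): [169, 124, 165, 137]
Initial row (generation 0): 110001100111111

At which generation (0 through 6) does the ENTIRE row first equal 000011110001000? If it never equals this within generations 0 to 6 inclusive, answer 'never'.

Answer: never

Derivation:
Gen 0: 110001100111111
Gen 1 (rule 169): 100101000111110
Gen 2 (rule 124): 110111100100011
Gen 3 (rule 165): 001011000101000
Gen 4 (rule 137): 100010010000011
Gen 5 (rule 169): 001000000111010
Gen 6 (rule 124): 001100000101111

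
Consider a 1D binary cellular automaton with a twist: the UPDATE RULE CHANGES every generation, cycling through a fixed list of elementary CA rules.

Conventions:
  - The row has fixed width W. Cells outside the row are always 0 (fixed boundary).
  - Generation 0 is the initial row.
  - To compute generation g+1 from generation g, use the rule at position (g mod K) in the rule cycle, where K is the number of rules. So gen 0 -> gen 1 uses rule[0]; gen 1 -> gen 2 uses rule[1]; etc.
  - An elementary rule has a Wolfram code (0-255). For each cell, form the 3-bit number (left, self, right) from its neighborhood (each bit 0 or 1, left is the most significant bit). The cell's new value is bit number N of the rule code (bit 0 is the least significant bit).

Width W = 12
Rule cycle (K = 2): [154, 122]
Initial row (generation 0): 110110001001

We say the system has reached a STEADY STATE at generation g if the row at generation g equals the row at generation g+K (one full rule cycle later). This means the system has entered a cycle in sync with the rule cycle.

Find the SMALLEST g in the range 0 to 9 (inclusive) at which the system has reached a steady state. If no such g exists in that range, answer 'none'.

Gen 0: 110110001001
Gen 1 (rule 154): 100101010110
Gen 2 (rule 122): 011010101111
Gen 3 (rule 154): 110000001110
Gen 4 (rule 122): 111000011011
Gen 5 (rule 154): 110100110010
Gen 6 (rule 122): 111011111101
Gen 7 (rule 154): 110011111000
Gen 8 (rule 122): 111110001100
Gen 9 (rule 154): 111101011010
Gen 10 (rule 122): 100110111101
Gen 11 (rule 154): 011100111000

Answer: none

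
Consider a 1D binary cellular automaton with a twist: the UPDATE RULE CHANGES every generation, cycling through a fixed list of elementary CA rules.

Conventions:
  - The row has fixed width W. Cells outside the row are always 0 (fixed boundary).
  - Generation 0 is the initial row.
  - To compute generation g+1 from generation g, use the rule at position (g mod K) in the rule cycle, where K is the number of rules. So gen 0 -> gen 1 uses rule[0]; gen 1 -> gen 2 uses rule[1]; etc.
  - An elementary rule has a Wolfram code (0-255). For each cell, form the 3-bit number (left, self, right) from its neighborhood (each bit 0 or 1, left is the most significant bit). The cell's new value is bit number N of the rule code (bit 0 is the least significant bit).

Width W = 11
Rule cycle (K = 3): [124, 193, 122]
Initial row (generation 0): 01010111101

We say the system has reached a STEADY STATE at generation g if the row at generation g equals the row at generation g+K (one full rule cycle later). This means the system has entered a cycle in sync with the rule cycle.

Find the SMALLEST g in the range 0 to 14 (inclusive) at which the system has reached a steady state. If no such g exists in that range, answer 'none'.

Answer: none

Derivation:
Gen 0: 01010111101
Gen 1 (rule 124): 01111100111
Gen 2 (rule 193): 00111100011
Gen 3 (rule 122): 01100110111
Gen 4 (rule 124): 01110111101
Gen 5 (rule 193): 00110011100
Gen 6 (rule 122): 01111110110
Gen 7 (rule 124): 01000011111
Gen 8 (rule 193): 00011001111
Gen 9 (rule 122): 00111111001
Gen 10 (rule 124): 00100001101
Gen 11 (rule 193): 10001100100
Gen 12 (rule 122): 01011111010
Gen 13 (rule 124): 01110001111
Gen 14 (rule 193): 00110100111
Gen 15 (rule 122): 01111011101
Gen 16 (rule 124): 01001110111
Gen 17 (rule 193): 00000110011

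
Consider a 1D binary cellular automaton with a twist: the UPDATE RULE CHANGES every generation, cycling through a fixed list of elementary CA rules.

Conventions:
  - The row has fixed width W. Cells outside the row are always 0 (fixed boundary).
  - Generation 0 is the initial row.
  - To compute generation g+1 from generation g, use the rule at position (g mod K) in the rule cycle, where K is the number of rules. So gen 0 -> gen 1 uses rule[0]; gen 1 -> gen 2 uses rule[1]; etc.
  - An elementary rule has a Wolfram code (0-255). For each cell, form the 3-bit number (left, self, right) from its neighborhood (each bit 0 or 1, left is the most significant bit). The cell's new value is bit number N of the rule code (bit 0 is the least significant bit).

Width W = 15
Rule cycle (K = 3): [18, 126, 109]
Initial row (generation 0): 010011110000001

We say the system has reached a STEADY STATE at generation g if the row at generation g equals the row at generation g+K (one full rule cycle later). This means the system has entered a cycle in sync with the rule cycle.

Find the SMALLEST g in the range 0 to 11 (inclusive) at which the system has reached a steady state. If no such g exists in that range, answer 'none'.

Answer: 10

Derivation:
Gen 0: 010011110000001
Gen 1 (rule 18): 101100001000010
Gen 2 (rule 126): 111110011100111
Gen 3 (rule 109): 100010010100101
Gen 4 (rule 18): 010101100011000
Gen 5 (rule 126): 111111110111100
Gen 6 (rule 109): 100000011100101
Gen 7 (rule 18): 010000100011000
Gen 8 (rule 126): 111001110111100
Gen 9 (rule 109): 101001011100101
Gen 10 (rule 18): 000110000011000
Gen 11 (rule 126): 001111000111100
Gen 12 (rule 109): 101001010100101
Gen 13 (rule 18): 000110000011000
Gen 14 (rule 126): 001111000111100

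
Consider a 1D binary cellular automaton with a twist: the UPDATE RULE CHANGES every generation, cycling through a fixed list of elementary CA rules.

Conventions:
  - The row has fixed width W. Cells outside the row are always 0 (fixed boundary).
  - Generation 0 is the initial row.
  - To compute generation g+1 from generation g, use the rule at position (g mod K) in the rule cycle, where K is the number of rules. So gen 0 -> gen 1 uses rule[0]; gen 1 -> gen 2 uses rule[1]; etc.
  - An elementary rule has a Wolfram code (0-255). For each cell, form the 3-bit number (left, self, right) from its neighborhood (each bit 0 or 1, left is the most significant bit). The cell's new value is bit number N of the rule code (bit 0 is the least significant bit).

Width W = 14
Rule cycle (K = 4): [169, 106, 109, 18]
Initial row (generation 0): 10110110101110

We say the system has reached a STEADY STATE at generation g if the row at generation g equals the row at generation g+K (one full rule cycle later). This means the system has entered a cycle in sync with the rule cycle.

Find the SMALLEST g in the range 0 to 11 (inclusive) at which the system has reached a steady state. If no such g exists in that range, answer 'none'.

Gen 0: 10110110101110
Gen 1 (rule 169): 01101101011100
Gen 2 (rule 106): 11111110110100
Gen 3 (rule 109): 10000011111101
Gen 4 (rule 18): 01000100000000
Gen 5 (rule 169): 00010001111111
Gen 6 (rule 106): 00100011000001
Gen 7 (rule 109): 10101011011101
Gen 8 (rule 18): 00000000000000
Gen 9 (rule 169): 11111111111111
Gen 10 (rule 106): 10000000000001
Gen 11 (rule 109): 10111111111101
Gen 12 (rule 18): 00000000000000
Gen 13 (rule 169): 11111111111111
Gen 14 (rule 106): 10000000000001
Gen 15 (rule 109): 10111111111101

Answer: 8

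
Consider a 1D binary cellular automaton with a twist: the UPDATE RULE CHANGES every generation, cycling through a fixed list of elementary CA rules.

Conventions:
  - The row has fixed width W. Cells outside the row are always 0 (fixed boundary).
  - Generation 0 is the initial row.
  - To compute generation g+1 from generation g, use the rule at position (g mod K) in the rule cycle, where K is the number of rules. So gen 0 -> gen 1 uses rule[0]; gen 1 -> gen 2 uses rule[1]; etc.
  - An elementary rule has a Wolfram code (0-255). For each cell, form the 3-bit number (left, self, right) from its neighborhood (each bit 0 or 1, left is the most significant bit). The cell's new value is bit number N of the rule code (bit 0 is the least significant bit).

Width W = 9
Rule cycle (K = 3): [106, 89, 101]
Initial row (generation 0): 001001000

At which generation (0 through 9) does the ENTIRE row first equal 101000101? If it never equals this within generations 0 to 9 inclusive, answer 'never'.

Answer: never

Derivation:
Gen 0: 001001000
Gen 1 (rule 106): 010010000
Gen 2 (rule 89): 001001111
Gen 3 (rule 101): 101000001
Gen 4 (rule 106): 010000010
Gen 5 (rule 89): 001111001
Gen 6 (rule 101): 100001001
Gen 7 (rule 106): 000010010
Gen 8 (rule 89): 111001001
Gen 9 (rule 101): 001001001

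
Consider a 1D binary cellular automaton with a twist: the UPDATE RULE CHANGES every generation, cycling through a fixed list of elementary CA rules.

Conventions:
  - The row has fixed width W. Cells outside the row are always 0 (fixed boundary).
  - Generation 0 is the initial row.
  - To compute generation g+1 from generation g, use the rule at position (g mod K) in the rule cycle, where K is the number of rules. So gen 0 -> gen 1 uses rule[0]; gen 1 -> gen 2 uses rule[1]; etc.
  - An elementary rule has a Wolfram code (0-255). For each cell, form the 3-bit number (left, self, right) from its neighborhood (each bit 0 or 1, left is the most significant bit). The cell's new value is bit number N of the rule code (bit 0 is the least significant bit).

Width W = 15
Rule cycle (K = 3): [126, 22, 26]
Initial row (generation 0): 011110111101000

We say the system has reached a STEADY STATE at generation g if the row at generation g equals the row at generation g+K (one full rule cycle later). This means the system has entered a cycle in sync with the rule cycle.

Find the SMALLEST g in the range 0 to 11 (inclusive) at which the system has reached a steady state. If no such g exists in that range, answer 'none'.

Gen 0: 011110111101000
Gen 1 (rule 126): 110011100111100
Gen 2 (rule 22): 001100011000010
Gen 3 (rule 26): 011010110100101
Gen 4 (rule 126): 111111111111111
Gen 5 (rule 22): 000000000000000
Gen 6 (rule 26): 000000000000000
Gen 7 (rule 126): 000000000000000
Gen 8 (rule 22): 000000000000000
Gen 9 (rule 26): 000000000000000
Gen 10 (rule 126): 000000000000000
Gen 11 (rule 22): 000000000000000
Gen 12 (rule 26): 000000000000000
Gen 13 (rule 126): 000000000000000
Gen 14 (rule 22): 000000000000000

Answer: 5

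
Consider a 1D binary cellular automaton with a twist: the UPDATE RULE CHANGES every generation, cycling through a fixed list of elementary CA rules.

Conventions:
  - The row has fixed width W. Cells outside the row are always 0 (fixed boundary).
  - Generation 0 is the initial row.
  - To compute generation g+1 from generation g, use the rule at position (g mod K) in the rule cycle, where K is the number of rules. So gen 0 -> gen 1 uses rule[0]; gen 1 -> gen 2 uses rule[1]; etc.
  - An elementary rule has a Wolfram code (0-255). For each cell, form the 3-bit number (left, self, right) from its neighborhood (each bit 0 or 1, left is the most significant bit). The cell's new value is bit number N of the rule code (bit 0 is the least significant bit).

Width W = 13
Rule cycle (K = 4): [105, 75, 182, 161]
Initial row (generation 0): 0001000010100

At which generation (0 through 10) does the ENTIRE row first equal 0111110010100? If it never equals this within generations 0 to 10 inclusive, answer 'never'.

Answer: never

Derivation:
Gen 0: 0001000010100
Gen 1 (rule 105): 1100011001001
Gen 2 (rule 75): 1101111010010
Gen 3 (rule 182): 0010110111111
Gen 4 (rule 161): 1001001011110
Gen 5 (rule 105): 0000000110010
Gen 6 (rule 75): 1111111110100
Gen 7 (rule 182): 0111111101110
Gen 8 (rule 161): 0011111010100
Gen 9 (rule 105): 1010001101001
Gen 10 (rule 75): 0000111100010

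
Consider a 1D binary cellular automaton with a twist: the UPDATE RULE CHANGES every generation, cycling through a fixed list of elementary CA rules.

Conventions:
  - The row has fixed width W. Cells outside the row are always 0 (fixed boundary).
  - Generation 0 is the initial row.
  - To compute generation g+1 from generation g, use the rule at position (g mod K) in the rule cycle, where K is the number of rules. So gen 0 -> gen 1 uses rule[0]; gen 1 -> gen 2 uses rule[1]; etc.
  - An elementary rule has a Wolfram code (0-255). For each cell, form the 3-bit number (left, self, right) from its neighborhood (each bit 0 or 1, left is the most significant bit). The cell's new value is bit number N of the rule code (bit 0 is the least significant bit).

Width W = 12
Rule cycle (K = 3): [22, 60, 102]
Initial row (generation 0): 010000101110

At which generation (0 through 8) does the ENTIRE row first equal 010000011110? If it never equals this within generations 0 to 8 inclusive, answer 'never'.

Answer: 6

Derivation:
Gen 0: 010000101110
Gen 1 (rule 22): 111001100001
Gen 2 (rule 60): 100101010001
Gen 3 (rule 102): 101111110011
Gen 4 (rule 22): 100000001100
Gen 5 (rule 60): 110000001010
Gen 6 (rule 102): 010000011110
Gen 7 (rule 22): 111000100001
Gen 8 (rule 60): 100100110001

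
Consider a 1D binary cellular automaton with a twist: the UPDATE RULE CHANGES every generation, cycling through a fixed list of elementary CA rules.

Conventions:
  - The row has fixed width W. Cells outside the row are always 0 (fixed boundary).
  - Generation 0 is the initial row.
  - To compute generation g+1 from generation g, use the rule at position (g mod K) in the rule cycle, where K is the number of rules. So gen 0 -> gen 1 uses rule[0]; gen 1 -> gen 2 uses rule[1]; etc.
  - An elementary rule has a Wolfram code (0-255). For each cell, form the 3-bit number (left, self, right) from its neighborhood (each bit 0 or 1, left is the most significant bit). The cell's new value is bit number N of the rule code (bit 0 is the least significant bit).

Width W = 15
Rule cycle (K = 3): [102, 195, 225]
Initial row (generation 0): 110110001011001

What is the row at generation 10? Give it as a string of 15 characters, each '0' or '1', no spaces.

Answer: 100000100111010

Derivation:
Gen 0: 110110001011001
Gen 1 (rule 102): 011010011101011
Gen 2 (rule 195): 101000101100001
Gen 3 (rule 225): 010010010101100
Gen 4 (rule 102): 110110111110100
Gen 5 (rule 195): 010010011110001
Gen 6 (rule 225): 000000001110100
Gen 7 (rule 102): 000000010011100
Gen 8 (rule 195): 111111100101101
Gen 9 (rule 225): 011111100010110
Gen 10 (rule 102): 100000100111010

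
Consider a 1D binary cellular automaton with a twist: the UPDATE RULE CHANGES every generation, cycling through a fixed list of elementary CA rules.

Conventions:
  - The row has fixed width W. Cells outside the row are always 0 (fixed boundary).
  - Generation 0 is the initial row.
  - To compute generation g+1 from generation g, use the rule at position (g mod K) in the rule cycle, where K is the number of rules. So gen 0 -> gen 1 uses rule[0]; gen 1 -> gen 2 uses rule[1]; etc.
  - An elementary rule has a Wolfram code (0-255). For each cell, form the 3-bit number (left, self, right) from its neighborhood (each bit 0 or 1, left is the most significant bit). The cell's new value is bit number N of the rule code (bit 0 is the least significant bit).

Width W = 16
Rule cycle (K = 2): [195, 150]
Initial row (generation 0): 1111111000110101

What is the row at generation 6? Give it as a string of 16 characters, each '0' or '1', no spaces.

Gen 0: 1111111000110101
Gen 1 (rule 195): 0111111011010000
Gen 2 (rule 150): 1011110000011000
Gen 3 (rule 195): 0001110111101011
Gen 4 (rule 150): 0010100011001000
Gen 5 (rule 195): 1100001101010011
Gen 6 (rule 150): 0010010001011100

Answer: 0010010001011100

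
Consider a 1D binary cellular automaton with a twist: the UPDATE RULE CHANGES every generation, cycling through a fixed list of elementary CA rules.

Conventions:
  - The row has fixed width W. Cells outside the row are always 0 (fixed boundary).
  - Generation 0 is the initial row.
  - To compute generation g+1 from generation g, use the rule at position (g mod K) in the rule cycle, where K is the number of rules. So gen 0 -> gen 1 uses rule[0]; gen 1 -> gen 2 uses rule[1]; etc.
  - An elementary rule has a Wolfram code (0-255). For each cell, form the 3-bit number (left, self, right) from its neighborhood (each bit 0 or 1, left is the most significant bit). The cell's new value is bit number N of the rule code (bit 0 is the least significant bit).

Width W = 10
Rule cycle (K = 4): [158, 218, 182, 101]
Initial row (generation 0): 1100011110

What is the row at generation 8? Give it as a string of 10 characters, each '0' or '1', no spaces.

Answer: 1001101110

Derivation:
Gen 0: 1100011110
Gen 1 (rule 158): 1010111101
Gen 2 (rule 218): 0000111100
Gen 3 (rule 182): 0001011010
Gen 4 (rule 101): 1101101110
Gen 5 (rule 158): 1001001101
Gen 6 (rule 218): 0110111100
Gen 7 (rule 182): 1001011010
Gen 8 (rule 101): 1001101110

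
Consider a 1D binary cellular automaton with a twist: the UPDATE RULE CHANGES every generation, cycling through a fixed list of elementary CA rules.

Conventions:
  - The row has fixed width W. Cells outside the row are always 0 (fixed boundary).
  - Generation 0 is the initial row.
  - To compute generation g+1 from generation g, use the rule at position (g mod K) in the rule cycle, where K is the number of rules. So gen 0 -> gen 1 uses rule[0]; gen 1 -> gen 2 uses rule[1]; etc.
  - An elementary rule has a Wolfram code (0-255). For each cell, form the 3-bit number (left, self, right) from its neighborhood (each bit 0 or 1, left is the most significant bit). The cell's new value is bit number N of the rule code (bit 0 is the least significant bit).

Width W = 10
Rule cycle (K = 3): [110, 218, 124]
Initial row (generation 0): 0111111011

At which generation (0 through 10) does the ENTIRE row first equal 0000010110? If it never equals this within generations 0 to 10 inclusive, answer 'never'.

Gen 0: 0111111011
Gen 1 (rule 110): 1100001111
Gen 2 (rule 218): 1110011111
Gen 3 (rule 124): 1011010001
Gen 4 (rule 110): 1111110011
Gen 5 (rule 218): 1111111111
Gen 6 (rule 124): 1000000001
Gen 7 (rule 110): 1000000011
Gen 8 (rule 218): 0100000111
Gen 9 (rule 124): 0110000101
Gen 10 (rule 110): 1110001111

Answer: never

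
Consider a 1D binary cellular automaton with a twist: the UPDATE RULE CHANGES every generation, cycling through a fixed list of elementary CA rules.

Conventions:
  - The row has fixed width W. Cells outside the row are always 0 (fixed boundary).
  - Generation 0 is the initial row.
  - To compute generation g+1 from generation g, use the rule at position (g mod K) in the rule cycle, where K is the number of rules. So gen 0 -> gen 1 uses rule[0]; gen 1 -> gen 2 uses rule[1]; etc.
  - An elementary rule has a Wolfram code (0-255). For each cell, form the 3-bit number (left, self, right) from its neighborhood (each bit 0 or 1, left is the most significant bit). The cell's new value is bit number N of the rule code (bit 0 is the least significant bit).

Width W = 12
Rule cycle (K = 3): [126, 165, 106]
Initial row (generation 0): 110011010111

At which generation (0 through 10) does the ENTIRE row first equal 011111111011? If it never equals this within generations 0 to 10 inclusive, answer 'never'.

Answer: 2

Derivation:
Gen 0: 110011010111
Gen 1 (rule 126): 111111111101
Gen 2 (rule 165): 011111111011
Gen 3 (rule 106): 110000001111
Gen 4 (rule 126): 111000011001
Gen 5 (rule 165): 010011000001
Gen 6 (rule 106): 100111000010
Gen 7 (rule 126): 111101100111
Gen 8 (rule 165): 011010000010
Gen 9 (rule 106): 111100000100
Gen 10 (rule 126): 100110001110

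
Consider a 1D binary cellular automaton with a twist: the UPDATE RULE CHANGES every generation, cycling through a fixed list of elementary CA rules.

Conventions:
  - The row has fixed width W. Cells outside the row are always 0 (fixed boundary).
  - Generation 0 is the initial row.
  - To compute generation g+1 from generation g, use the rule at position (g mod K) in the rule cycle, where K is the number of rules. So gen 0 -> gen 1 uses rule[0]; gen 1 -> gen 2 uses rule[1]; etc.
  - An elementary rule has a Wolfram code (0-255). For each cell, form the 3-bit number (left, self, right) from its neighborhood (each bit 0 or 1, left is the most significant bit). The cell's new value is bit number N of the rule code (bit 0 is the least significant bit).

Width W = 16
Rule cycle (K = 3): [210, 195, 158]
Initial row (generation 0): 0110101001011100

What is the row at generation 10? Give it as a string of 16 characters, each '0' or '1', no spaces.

Answer: 0111110100110000

Derivation:
Gen 0: 0110101001011100
Gen 1 (rule 210): 1010000110001110
Gen 2 (rule 195): 0000111010110110
Gen 3 (rule 158): 0001110010100101
Gen 4 (rule 210): 0010111100011000
Gen 5 (rule 195): 1100011101101011
Gen 6 (rule 158): 1010111001001010
Gen 7 (rule 210): 0000011110110001
Gen 8 (rule 195): 1111101110010110
Gen 9 (rule 158): 1111001101110101
Gen 10 (rule 210): 0111110100110000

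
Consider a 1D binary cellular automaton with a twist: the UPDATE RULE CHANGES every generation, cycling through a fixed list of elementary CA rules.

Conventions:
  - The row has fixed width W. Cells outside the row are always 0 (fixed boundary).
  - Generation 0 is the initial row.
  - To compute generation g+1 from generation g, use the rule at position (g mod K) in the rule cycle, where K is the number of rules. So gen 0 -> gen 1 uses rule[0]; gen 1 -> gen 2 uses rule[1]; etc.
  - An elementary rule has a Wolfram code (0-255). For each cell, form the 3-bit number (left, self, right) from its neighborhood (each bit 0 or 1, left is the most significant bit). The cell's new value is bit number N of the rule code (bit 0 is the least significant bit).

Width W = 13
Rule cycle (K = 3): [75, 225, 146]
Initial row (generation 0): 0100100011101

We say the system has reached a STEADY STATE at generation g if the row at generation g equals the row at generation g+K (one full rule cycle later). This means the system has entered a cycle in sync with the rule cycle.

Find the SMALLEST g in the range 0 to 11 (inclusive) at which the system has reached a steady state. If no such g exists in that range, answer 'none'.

Gen 0: 0100100011101
Gen 1 (rule 75): 1001001110100
Gen 2 (rule 225): 0000000111001
Gen 3 (rule 146): 0000001010110
Gen 4 (rule 75): 1111110000110
Gen 5 (rule 225): 0111110110010
Gen 6 (rule 146): 1011100001101
Gen 7 (rule 75): 0010101111100
Gen 8 (rule 225): 1001010111101
Gen 9 (rule 146): 0110000011000
Gen 10 (rule 75): 1110111111011
Gen 11 (rule 225): 0111011111101
Gen 12 (rule 146): 1010001111000
Gen 13 (rule 75): 0000111001011
Gen 14 (rule 225): 1110011000101

Answer: none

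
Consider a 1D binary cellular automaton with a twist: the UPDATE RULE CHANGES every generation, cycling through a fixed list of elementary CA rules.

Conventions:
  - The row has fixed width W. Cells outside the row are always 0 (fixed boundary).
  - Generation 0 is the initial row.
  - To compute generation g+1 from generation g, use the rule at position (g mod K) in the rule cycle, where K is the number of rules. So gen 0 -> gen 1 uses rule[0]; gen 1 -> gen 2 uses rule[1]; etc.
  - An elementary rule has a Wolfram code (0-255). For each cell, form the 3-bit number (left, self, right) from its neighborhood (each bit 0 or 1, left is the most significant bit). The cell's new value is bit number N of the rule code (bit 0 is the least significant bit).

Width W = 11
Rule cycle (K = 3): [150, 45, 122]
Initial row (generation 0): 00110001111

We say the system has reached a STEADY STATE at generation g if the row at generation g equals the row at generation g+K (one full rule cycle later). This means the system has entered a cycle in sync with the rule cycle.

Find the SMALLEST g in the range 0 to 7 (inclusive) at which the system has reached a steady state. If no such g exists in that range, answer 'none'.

Gen 0: 00110001111
Gen 1 (rule 150): 01001010110
Gen 2 (rule 45): 01001111100
Gen 3 (rule 122): 10111000110
Gen 4 (rule 150): 10010101001
Gen 5 (rule 45): 10011111001
Gen 6 (rule 122): 01110001110
Gen 7 (rule 150): 10101010101
Gen 8 (rule 45): 11111111111
Gen 9 (rule 122): 10000000001
Gen 10 (rule 150): 11000000011

Answer: none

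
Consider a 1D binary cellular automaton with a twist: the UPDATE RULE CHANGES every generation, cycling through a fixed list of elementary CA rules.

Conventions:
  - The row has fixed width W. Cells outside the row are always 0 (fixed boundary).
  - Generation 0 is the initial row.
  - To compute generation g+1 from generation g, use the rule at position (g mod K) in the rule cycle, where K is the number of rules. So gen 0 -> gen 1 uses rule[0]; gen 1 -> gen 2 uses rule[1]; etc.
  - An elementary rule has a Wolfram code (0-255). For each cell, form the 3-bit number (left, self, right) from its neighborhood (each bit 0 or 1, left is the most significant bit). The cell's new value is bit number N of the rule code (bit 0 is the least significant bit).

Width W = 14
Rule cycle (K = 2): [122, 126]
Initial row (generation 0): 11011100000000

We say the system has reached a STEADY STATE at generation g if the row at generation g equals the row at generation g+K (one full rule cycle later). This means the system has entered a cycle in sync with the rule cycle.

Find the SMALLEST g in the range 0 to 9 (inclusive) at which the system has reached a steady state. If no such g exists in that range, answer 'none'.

Gen 0: 11011100000000
Gen 1 (rule 122): 11110110000000
Gen 2 (rule 126): 10011111000000
Gen 3 (rule 122): 01110001100000
Gen 4 (rule 126): 11011011110000
Gen 5 (rule 122): 11111110011000
Gen 6 (rule 126): 10000011111100
Gen 7 (rule 122): 01000110000110
Gen 8 (rule 126): 11101111001111
Gen 9 (rule 122): 10111001111001
Gen 10 (rule 126): 11101111001111
Gen 11 (rule 122): 10111001111001

Answer: 8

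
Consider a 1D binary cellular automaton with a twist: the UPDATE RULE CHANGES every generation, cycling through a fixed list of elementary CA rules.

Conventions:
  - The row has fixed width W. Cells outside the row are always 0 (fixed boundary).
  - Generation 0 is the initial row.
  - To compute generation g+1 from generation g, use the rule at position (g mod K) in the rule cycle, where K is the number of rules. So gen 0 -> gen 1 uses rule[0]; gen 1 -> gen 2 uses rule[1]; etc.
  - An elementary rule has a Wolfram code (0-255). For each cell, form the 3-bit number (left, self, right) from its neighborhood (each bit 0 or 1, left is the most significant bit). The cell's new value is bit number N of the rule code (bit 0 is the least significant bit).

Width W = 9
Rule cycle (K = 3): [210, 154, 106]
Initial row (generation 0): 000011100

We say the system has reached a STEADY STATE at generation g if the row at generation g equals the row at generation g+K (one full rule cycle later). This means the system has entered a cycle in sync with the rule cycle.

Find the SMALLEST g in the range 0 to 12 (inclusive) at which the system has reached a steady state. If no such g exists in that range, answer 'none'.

Gen 0: 000011100
Gen 1 (rule 210): 000101110
Gen 2 (rule 154): 001001101
Gen 3 (rule 106): 010011110
Gen 4 (rule 210): 101101111
Gen 5 (rule 154): 001001110
Gen 6 (rule 106): 010011010
Gen 7 (rule 210): 101101001
Gen 8 (rule 154): 001000110
Gen 9 (rule 106): 010001110
Gen 10 (rule 210): 101010111
Gen 11 (rule 154): 000000110
Gen 12 (rule 106): 000001110
Gen 13 (rule 210): 000010111
Gen 14 (rule 154): 000100110
Gen 15 (rule 106): 001001110

Answer: none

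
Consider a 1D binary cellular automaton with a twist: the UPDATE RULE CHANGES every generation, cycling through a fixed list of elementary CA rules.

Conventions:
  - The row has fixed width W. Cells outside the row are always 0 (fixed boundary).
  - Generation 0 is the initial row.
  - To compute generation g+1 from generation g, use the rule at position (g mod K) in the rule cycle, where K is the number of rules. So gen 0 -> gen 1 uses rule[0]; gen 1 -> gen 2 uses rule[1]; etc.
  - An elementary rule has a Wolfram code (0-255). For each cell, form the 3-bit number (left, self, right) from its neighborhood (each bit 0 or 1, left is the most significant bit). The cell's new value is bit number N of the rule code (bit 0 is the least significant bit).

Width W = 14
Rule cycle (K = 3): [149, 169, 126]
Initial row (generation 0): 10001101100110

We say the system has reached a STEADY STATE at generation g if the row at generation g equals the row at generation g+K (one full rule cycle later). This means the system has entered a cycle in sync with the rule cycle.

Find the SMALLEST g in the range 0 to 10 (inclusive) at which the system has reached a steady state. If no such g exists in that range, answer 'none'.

Gen 0: 10001101100110
Gen 1 (rule 149): 11100000010001
Gen 2 (rule 169): 11001111000100
Gen 3 (rule 126): 11111001101110
Gen 4 (rule 149): 01110100000101
Gen 5 (rule 169): 01101001110010
Gen 6 (rule 126): 11111111011111
Gen 7 (rule 149): 01111110001110
Gen 8 (rule 169): 01111100101100
Gen 9 (rule 126): 11000111111110
Gen 10 (rule 149): 00110011111101
Gen 11 (rule 169): 10100011111010
Gen 12 (rule 126): 11110110001111
Gen 13 (rule 149): 01100001100110

Answer: none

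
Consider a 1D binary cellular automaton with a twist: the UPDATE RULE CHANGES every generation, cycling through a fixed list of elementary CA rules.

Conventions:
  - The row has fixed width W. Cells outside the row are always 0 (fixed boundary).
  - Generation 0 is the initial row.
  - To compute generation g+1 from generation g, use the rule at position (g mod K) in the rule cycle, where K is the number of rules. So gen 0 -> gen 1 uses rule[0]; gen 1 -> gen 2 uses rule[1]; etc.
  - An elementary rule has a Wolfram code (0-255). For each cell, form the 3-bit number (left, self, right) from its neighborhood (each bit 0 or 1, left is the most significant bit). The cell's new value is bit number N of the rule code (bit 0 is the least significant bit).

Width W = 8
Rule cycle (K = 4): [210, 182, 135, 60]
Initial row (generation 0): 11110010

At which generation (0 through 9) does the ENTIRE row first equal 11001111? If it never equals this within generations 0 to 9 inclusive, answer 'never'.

Answer: never

Derivation:
Gen 0: 11110010
Gen 1 (rule 210): 01111101
Gen 2 (rule 182): 10111011
Gen 3 (rule 135): 10010000
Gen 4 (rule 60): 11011000
Gen 5 (rule 210): 01001100
Gen 6 (rule 182): 11110010
Gen 7 (rule 135): 01100110
Gen 8 (rule 60): 01010101
Gen 9 (rule 210): 10000000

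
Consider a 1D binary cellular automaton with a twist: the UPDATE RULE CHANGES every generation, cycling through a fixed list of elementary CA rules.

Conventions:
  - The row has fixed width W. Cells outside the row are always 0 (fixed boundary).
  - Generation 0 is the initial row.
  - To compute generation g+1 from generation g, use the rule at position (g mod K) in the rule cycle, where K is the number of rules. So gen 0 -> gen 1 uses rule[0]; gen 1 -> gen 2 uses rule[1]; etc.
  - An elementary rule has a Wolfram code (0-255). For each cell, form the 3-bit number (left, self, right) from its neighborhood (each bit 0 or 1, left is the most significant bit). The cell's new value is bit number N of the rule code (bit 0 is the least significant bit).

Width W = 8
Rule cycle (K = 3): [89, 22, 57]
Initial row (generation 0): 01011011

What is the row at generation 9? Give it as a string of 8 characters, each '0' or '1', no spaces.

Answer: 00111111

Derivation:
Gen 0: 01011011
Gen 1 (rule 89): 00011011
Gen 2 (rule 22): 00100000
Gen 3 (rule 57): 10011111
Gen 4 (rule 89): 01010001
Gen 5 (rule 22): 11011011
Gen 6 (rule 57): 10110110
Gen 7 (rule 89): 00110111
Gen 8 (rule 22): 01000000
Gen 9 (rule 57): 00111111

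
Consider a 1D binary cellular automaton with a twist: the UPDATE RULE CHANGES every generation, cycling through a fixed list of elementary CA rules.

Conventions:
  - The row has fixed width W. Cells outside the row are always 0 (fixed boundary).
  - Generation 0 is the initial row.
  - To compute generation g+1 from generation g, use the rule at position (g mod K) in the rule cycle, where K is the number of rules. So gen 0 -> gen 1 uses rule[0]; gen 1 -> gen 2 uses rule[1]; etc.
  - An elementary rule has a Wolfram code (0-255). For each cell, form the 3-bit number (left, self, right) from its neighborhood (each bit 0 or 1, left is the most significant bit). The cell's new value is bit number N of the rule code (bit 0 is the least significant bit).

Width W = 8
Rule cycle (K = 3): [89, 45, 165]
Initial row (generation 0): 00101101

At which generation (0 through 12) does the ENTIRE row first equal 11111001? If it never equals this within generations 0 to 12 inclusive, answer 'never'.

Answer: 3

Derivation:
Gen 0: 00101101
Gen 1 (rule 89): 10001100
Gen 2 (rule 45): 10101001
Gen 3 (rule 165): 11111001
Gen 4 (rule 89): 10001100
Gen 5 (rule 45): 10101001
Gen 6 (rule 165): 11111001
Gen 7 (rule 89): 10001100
Gen 8 (rule 45): 10101001
Gen 9 (rule 165): 11111001
Gen 10 (rule 89): 10001100
Gen 11 (rule 45): 10101001
Gen 12 (rule 165): 11111001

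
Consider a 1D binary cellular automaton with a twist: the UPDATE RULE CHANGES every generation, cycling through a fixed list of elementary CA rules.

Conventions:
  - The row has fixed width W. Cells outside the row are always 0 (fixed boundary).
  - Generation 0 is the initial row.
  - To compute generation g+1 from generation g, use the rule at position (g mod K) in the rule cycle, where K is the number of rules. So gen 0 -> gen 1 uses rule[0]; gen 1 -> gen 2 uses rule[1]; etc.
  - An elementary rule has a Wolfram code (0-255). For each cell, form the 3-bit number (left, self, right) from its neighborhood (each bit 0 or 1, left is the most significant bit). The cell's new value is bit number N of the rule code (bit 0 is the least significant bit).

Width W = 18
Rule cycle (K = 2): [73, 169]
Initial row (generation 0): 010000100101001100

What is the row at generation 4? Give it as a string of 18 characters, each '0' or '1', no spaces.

Answer: 100110001110001111

Derivation:
Gen 0: 010000100101001100
Gen 1 (rule 73): 000110000000001101
Gen 2 (rule 169): 110100111111101010
Gen 3 (rule 73): 110000100000100000
Gen 4 (rule 169): 100110001110001111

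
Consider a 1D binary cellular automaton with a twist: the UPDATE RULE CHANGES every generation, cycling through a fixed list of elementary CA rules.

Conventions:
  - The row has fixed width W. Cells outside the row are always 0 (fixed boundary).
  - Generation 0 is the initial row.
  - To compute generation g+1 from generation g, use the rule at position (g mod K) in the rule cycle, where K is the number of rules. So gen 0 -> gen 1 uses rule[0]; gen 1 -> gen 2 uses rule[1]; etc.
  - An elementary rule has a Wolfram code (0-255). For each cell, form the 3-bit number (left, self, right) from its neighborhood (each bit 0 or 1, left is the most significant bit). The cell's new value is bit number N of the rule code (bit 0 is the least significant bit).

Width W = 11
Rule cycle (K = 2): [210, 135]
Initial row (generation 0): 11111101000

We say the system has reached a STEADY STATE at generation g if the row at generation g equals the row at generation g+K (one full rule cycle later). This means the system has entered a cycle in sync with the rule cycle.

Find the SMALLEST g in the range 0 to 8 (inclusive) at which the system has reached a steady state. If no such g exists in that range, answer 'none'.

Answer: none

Derivation:
Gen 0: 11111101000
Gen 1 (rule 210): 01111100100
Gen 2 (rule 135): 10111001101
Gen 3 (rule 210): 00011110100
Gen 4 (rule 135): 11101100101
Gen 5 (rule 210): 01100111000
Gen 6 (rule 135): 10001010011
Gen 7 (rule 210): 01010001101
Gen 8 (rule 135): 11010110001
Gen 9 (rule 210): 01000011010
Gen 10 (rule 135): 11011100010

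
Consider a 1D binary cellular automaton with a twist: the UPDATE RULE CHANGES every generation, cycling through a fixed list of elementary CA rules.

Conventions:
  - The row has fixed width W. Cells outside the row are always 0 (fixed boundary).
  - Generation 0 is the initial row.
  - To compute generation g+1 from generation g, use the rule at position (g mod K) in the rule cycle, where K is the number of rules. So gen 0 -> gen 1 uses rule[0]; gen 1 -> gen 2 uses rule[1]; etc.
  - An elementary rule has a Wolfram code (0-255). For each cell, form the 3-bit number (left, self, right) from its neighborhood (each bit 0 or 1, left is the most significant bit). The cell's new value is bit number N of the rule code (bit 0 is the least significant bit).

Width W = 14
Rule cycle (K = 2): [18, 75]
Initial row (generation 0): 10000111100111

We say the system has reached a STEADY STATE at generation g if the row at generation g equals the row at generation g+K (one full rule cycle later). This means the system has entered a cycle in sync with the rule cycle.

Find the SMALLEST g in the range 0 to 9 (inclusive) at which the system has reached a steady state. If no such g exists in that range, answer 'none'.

Answer: 5

Derivation:
Gen 0: 10000111100111
Gen 1 (rule 18): 01001000011000
Gen 2 (rule 75): 10010011111011
Gen 3 (rule 18): 01101100000000
Gen 4 (rule 75): 11101101111111
Gen 5 (rule 18): 00000000000000
Gen 6 (rule 75): 11111111111111
Gen 7 (rule 18): 00000000000000
Gen 8 (rule 75): 11111111111111
Gen 9 (rule 18): 00000000000000
Gen 10 (rule 75): 11111111111111
Gen 11 (rule 18): 00000000000000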